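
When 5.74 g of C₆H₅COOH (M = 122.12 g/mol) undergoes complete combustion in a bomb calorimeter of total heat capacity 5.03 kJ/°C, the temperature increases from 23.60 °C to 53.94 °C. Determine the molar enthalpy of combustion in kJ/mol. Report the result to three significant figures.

ΔH = -3250 kJ/mol

ΔT = 53.94 − 23.60 = 30.34 °C
q_cal = C_cal × ΔT = 5.03 × 30.34 = 152.6102 kJ
n = 5.74 / 122.12 = 0.04700 mol
q_rxn = −q_cal = -152.6102 kJ
ΔH = -152.6102 / 0.04700 = -3247 kJ/mol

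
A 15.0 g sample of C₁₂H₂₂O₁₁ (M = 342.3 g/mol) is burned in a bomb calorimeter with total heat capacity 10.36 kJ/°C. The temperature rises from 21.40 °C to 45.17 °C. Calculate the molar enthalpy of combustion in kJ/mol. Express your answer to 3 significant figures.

ΔT = 45.17 − 21.40 = 23.77 °C
q_cal = C_cal × ΔT = 10.36 × 23.77 = 246.2572 kJ
n = 15.0 / 342.3 = 0.04382 mol
q_rxn = −q_cal = -246.2572 kJ
ΔH = -246.2572 / 0.04382 = -5620 kJ/mol

ΔH = -5620 kJ/mol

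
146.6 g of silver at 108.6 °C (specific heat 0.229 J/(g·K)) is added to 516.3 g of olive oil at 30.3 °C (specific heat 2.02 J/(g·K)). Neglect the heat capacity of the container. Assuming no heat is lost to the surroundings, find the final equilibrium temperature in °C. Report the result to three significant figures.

Heat lost by silver = heat gained by olive oil.
(146.6)(0.229)(108.6 − T) = (516.3)(2.02)(T − 30.3)
33.5714 (108.6 − T) = 1042.926 (T − 30.3)
3645.9 − 33.5714 T = 1042.926 T − 31601
35246.9 = 1076.4974 T
T = 32.74 °C

T_f = 32.7 °C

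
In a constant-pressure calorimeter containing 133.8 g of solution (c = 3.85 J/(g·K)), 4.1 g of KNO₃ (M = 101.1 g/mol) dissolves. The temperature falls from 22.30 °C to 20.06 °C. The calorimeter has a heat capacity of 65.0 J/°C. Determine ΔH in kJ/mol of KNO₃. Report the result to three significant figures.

ΔH = 32.0 kJ/mol

|ΔT| = |20.06 − 22.30| = 2.24 °C
|q_surr| = (133.8 × 3.85 + 65.0) × 2.24 = 580.13 × 2.24 = 1299 J
n(KNO₃) = 4.1 / 101.1 = 0.04055 mol
Temperature fell, so q_rxn = +|q_surr| = 1.299 kJ
ΔH = q_rxn / n = 32.03 kJ/mol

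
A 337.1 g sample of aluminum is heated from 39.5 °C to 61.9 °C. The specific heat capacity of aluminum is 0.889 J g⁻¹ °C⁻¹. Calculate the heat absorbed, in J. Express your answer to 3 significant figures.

q = 6710 J

q = m c ΔT = 337.1 × 0.889 × (61.9 − 39.5)
q = 337.1 × 0.889 × 22.4 = 6713 J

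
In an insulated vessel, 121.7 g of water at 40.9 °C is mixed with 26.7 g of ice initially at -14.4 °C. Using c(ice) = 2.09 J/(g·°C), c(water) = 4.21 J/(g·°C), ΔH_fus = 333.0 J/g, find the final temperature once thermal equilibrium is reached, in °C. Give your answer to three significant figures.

Heat to bring ice to 0 °C and melt it: q₁ = 26.7×2.09×14.4 + 26.7×333.0 = 9694.7 J
Heat the water can supply cooling to 0 °C: 121.7×4.21×40.9 = 20955.4 J > q₁, so all ice melts.
Energy balance: 121.7×4.21×(40.9 − T) = 9694.7 + 26.7×4.21×(T − 0)
512.357(40.9 − T) = 9694.7 + 112.407 T
20955.4 − 9694.7 = 624.764 T
T = 11260.7 / 624.764 = 18.02 °C

T_f = 18.0 °C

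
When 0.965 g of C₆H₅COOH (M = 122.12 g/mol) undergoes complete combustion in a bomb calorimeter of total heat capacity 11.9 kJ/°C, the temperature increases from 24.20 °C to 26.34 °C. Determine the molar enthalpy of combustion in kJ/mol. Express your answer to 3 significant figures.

ΔH = -3220 kJ/mol

ΔT = 26.34 − 24.20 = 2.14 °C
q_cal = C_cal × ΔT = 11.9 × 2.14 = 25.466 kJ
n = 0.965 / 122.12 = 0.007902 mol
q_rxn = −q_cal = -25.466 kJ
ΔH = -25.466 / 0.007902 = -3223 kJ/mol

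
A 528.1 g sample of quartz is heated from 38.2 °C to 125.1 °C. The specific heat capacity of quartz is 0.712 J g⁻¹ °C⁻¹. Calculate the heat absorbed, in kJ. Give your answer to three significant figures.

q = 32.7 kJ

q = m c ΔT = 528.1 × 0.712 × (125.1 − 38.2)
q = 528.1 × 0.712 × 86.9 = 32680 J = 32.7 kJ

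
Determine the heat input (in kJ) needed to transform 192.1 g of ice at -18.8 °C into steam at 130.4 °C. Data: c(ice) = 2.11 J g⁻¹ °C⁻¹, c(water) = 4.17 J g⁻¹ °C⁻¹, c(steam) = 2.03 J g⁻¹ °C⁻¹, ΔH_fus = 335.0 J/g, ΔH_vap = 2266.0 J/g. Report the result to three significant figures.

q1 (heat ice -18.8→0.0 °C): 192.1 × 2.11 × 18.8 = 7620 J
q2 (melt at 0 °C): 192.1 × 335.0 = 64354 J
q3 (heat water 0.0→100.0 °C): 192.1 × 4.17 × 100.0 = 80106 J
q4 (vaporize at 100 °C): 192.1 × 2266.0 = 435299 J
q5 (heat steam 100.0→130.4 °C): 192.1 × 2.03 × 30.4 = 11855 J
Total: 7620 + 64354 + 80106 + 435299 + 11855 = 599234 J = 599 kJ

q = 599 kJ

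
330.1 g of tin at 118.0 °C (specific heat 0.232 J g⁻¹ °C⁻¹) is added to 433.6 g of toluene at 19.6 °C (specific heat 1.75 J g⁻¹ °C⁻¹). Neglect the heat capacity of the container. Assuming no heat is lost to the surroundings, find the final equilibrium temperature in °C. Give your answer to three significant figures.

Heat lost by tin = heat gained by toluene.
(330.1)(0.232)(118.0 − T) = (433.6)(1.75)(T − 19.6)
76.5832 (118.0 − T) = 758.8 (T − 19.6)
9036.8 − 76.5832 T = 758.8 T − 14872
23908.8 = 835.3832 T
T = 28.62 °C

T_f = 28.6 °C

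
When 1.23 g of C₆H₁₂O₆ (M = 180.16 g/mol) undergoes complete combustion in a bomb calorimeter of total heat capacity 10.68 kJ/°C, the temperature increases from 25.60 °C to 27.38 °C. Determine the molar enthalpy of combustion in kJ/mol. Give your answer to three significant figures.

ΔT = 27.38 − 25.60 = 1.78 °C
q_cal = C_cal × ΔT = 10.68 × 1.78 = 19.0104 kJ
n = 1.23 / 180.16 = 0.006827 mol
q_rxn = −q_cal = -19.0104 kJ
ΔH = -19.0104 / 0.006827 = -2784.6 kJ/mol

ΔH = -2780 kJ/mol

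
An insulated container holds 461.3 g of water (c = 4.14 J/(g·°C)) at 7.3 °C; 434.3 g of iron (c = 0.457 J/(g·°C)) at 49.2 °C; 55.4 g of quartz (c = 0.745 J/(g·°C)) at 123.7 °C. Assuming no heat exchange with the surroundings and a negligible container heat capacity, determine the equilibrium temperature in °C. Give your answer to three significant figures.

T_f = 13.4 °C

Σ mᵢcᵢ(T − Tᵢ) = 0  ⇒  T = Σ mᵢcᵢTᵢ / Σ mᵢcᵢ
Σ mᵢcᵢ = 461.3×4.14 + 434.3×0.457 + 55.4×0.745 = 2149.5301
Σ mᵢcᵢTᵢ = 1909.782×7.3 + 198.4751×49.2 + 41.273×123.7 = 28812
T = 28812 / 2149.5301 = 13.40 °C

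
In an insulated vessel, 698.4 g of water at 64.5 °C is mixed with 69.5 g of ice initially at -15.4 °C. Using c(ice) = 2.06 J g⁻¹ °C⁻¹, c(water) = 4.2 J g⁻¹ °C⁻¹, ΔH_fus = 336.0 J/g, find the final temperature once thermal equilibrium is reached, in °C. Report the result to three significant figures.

T_f = 50.7 °C

Heat to bring ice to 0 °C and melt it: q₁ = 69.5×2.06×15.4 + 69.5×336.0 = 25557 J
Heat the water can supply cooling to 0 °C: 698.4×4.2×64.5 = 189197 J > q₁, so all ice melts.
Energy balance: 698.4×4.2×(64.5 − T) = 25557 + 69.5×4.2×(T − 0)
2933.28(64.5 − T) = 25557 + 291.9 T
189197 − 25557 = 3225.18 T
T = 163640 / 3225.18 = 50.74 °C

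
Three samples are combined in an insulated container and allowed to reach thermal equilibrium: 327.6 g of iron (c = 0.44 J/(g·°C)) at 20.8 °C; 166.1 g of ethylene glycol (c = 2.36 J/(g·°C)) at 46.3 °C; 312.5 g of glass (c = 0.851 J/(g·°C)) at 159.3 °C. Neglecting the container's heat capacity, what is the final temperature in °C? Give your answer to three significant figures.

T_f = 79.2 °C

Σ mᵢcᵢ(T − Tᵢ) = 0  ⇒  T = Σ mᵢcᵢTᵢ / Σ mᵢcᵢ
Σ mᵢcᵢ = 327.6×0.44 + 166.1×2.36 + 312.5×0.851 = 802.0775
Σ mᵢcᵢTᵢ = 144.144×20.8 + 391.996×46.3 + 265.9375×159.3 = 63511
T = 63511 / 802.0775 = 79.18 °C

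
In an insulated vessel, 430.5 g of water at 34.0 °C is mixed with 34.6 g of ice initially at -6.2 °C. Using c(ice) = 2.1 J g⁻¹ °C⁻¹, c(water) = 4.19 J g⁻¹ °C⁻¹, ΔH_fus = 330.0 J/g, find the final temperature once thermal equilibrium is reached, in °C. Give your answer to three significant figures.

T_f = 25.4 °C

Heat to bring ice to 0 °C and melt it: q₁ = 34.6×2.1×6.2 + 34.6×330.0 = 11868 J
Heat the water can supply cooling to 0 °C: 430.5×4.19×34.0 = 61329.0 J > q₁, so all ice melts.
Energy balance: 430.5×4.19×(34.0 − T) = 11868 + 34.6×4.19×(T − 0)
1803.795(34.0 − T) = 11868 + 144.974 T
61329.0 − 11868 = 1948.769 T
T = 49461.0 / 1948.769 = 25.38 °C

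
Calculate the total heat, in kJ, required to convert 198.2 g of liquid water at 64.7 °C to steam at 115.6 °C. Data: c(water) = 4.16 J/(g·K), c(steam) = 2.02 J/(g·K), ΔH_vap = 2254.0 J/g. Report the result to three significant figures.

q1 (heat water 64.7→100.0 °C): 198.2 × 4.16 × 35.3 = 29105 J
q2 (vaporize at 100 °C): 198.2 × 2254.0 = 446743 J
q3 (heat steam 100.0→115.6 °C): 198.2 × 2.02 × 15.6 = 6246 J
Total: 29105 + 446743 + 6246 = 482094 J = 482 kJ

q = 482 kJ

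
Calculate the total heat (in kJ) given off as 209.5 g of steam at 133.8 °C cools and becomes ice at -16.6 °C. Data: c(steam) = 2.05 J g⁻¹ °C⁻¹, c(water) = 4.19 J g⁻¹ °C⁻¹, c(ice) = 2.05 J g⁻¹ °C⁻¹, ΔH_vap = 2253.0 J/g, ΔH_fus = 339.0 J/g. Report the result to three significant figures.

q = 652 kJ

q1 (cool steam 133.8→100 °C): 209.5 × 2.05 × 33.8 = 14516 J
q2 (condense at 100 °C): 209.5 × 2253.0 = 472004 J
q3 (cool water 100→0 °C): 209.5 × 4.19 × 100.0 = 87781 J
q4 (freeze at 0 °C): 209.5 × 339.0 = 71021 J
q5 (cool ice 0→-16.6 °C): 209.5 × 2.05 × 16.6 = 7129 J
Total: 14516 + 472004 + 87781 + 71021 + 7129 = 652451 J = 652 kJ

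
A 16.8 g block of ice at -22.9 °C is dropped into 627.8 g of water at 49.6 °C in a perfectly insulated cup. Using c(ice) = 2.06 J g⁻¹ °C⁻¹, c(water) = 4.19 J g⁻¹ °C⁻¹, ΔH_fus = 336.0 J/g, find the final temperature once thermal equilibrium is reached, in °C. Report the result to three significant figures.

T_f = 45.9 °C

Heat to bring ice to 0 °C and melt it: q₁ = 16.8×2.06×22.9 + 16.8×336.0 = 6437.3 J
Heat the water can supply cooling to 0 °C: 627.8×4.19×49.6 = 130472 J > q₁, so all ice melts.
Energy balance: 627.8×4.19×(49.6 − T) = 6437.3 + 16.8×4.19×(T − 0)
2630.482(49.6 − T) = 6437.3 + 70.392 T
130472 − 6437.3 = 2700.874 T
T = 124034.7 / 2700.874 = 45.92 °C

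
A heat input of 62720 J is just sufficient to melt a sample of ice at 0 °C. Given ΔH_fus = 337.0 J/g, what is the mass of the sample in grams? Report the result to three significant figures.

m = 186 g

m = q / ΔH_fus = 62720 J / 337.0 J/g = 186 g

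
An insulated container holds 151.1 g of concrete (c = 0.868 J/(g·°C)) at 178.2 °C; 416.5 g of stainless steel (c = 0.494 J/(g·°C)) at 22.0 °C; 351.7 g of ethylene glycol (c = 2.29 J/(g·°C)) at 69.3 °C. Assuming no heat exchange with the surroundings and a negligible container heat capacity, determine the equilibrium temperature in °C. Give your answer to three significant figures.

T_f = 73.3 °C

Σ mᵢcᵢ(T − Tᵢ) = 0  ⇒  T = Σ mᵢcᵢTᵢ / Σ mᵢcᵢ
Σ mᵢcᵢ = 151.1×0.868 + 416.5×0.494 + 351.7×2.29 = 1142.2988
Σ mᵢcᵢTᵢ = 131.1548×178.2 + 205.751×22.0 + 805.393×69.3 = 83712
T = 83712 / 1142.2988 = 73.28 °C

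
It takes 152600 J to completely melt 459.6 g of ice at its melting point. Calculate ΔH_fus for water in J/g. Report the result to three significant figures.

ΔH_fus = q / m = 152600 / 459.6 = 332 J/g

ΔH_fus = 332 J/g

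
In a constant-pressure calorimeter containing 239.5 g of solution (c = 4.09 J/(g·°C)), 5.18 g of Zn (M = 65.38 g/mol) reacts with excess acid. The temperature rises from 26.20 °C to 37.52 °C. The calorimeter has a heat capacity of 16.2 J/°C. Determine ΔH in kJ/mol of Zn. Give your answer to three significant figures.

ΔH = -142 kJ/mol

|ΔT| = |37.52 − 26.20| = 11.32 °C
|q_surr| = (239.5 × 4.09 + 16.2) × 11.32 = 995.755 × 11.32 = 11270 J
n(Zn) = 5.18 / 65.38 = 0.07923 mol
Temperature rose, so q_rxn = −|q_surr| = -11.27 kJ
ΔH = q_rxn / n = -142.2 kJ/mol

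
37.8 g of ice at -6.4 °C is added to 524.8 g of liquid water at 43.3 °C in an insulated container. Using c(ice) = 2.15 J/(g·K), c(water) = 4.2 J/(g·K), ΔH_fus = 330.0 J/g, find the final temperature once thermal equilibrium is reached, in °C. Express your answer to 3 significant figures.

Heat to bring ice to 0 °C and melt it: q₁ = 37.8×2.15×6.4 + 37.8×330.0 = 12994 J
Heat the water can supply cooling to 0 °C: 524.8×4.2×43.3 = 95440.1 J > q₁, so all ice melts.
Energy balance: 524.8×4.2×(43.3 − T) = 12994 + 37.8×4.2×(T − 0)
2204.16(43.3 − T) = 12994 + 158.76 T
95440.1 − 12994 = 2362.92 T
T = 82446.1 / 2362.92 = 34.89 °C

T_f = 34.9 °C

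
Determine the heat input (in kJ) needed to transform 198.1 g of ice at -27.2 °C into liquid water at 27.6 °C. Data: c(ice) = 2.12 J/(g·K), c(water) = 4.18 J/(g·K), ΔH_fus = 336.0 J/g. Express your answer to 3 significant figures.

q = 101 kJ

q1 (heat ice -27.2→0.0 °C): 198.1 × 2.12 × 27.2 = 11423 J
q2 (melt at 0 °C): 198.1 × 336.0 = 66562 J
q3 (heat water 0.0→27.6 °C): 198.1 × 4.18 × 27.6 = 22854 J
Total: 11423 + 66562 + 22854 = 100839 J = 101 kJ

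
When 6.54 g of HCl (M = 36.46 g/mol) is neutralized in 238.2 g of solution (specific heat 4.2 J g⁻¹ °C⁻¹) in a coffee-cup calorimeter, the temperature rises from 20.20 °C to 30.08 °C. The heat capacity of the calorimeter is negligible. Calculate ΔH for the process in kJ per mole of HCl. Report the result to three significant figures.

ΔH = -55.1 kJ/mol

|ΔT| = |30.08 − 20.20| = 9.88 °C
|q_surr| = (238.2 × 4.2) × 9.88 = 1000.44 × 9.88 = 9884 J
n(HCl) = 6.54 / 36.46 = 0.1794 mol
Temperature rose, so q_rxn = −|q_surr| = -9.884 kJ
ΔH = q_rxn / n = -55.09 kJ/mol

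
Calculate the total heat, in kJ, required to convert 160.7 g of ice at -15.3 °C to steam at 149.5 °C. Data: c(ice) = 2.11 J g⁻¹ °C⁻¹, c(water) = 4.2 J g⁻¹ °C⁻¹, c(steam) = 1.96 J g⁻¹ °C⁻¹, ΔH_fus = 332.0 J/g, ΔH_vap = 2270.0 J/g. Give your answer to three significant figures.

q = 506 kJ

q1 (heat ice -15.3→0.0 °C): 160.7 × 2.11 × 15.3 = 5188 J
q2 (melt at 0 °C): 160.7 × 332.0 = 53352 J
q3 (heat water 0.0→100.0 °C): 160.7 × 4.2 × 100.0 = 67494 J
q4 (vaporize at 100 °C): 160.7 × 2270.0 = 364789 J
q5 (heat steam 100.0→149.5 °C): 160.7 × 1.96 × 49.5 = 15591 J
Total: 5188 + 53352 + 67494 + 364789 + 15591 = 506414 J = 506 kJ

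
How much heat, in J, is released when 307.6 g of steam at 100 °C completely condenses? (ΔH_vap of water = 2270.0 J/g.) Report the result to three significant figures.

q = m × ΔH_vap = 307.6 × 2270.0 = 698300 J

q = 698000 J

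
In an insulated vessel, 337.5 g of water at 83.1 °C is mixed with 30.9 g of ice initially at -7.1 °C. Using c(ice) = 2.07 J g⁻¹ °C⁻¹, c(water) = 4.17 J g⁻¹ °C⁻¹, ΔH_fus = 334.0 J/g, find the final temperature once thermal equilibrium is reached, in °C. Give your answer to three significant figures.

Heat to bring ice to 0 °C and melt it: q₁ = 30.9×2.07×7.1 + 30.9×334.0 = 10775 J
Heat the water can supply cooling to 0 °C: 337.5×4.17×83.1 = 116953 J > q₁, so all ice melts.
Energy balance: 337.5×4.17×(83.1 − T) = 10775 + 30.9×4.17×(T − 0)
1407.375(83.1 − T) = 10775 + 128.853 T
116953 − 10775 = 1536.228 T
T = 106178 / 1536.228 = 69.12 °C

T_f = 69.1 °C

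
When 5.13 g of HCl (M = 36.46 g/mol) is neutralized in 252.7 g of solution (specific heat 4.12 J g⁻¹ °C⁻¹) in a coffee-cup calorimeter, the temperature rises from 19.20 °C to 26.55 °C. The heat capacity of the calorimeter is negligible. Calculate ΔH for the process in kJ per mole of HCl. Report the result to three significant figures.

|ΔT| = |26.55 − 19.20| = 7.35 °C
|q_surr| = (252.7 × 4.12) × 7.35 = 1041.124 × 7.35 = 7652 J
n(HCl) = 5.13 / 36.46 = 0.1407 mol
Temperature rose, so q_rxn = −|q_surr| = -7.652 kJ
ΔH = q_rxn / n = -54.39 kJ/mol

ΔH = -54.4 kJ/mol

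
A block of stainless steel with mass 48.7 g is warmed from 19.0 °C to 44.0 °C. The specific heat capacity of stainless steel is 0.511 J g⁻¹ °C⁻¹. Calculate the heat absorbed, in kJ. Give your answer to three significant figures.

q = 0.622 kJ

q = m c ΔT = 48.7 × 0.511 × (44.0 − 19.0)
q = 48.7 × 0.511 × 25.0 = 622.1 J = 0.622 kJ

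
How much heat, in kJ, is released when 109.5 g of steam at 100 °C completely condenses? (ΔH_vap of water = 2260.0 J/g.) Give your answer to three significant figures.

q = 247 kJ

q = m × ΔH_vap = 109.5 × 2260.0 = 247470 J = 247 kJ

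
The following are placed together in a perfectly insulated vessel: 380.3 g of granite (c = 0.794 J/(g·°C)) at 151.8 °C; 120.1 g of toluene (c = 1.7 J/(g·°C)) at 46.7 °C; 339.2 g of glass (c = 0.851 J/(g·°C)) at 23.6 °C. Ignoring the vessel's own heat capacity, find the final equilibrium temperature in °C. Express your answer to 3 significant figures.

T_f = 78.2 °C

Σ mᵢcᵢ(T − Tᵢ) = 0  ⇒  T = Σ mᵢcᵢTᵢ / Σ mᵢcᵢ
Σ mᵢcᵢ = 380.3×0.794 + 120.1×1.7 + 339.2×0.851 = 794.7874
Σ mᵢcᵢTᵢ = 301.9582×151.8 + 204.17×46.7 + 288.6592×23.6 = 62184
T = 62184 / 794.7874 = 78.24 °C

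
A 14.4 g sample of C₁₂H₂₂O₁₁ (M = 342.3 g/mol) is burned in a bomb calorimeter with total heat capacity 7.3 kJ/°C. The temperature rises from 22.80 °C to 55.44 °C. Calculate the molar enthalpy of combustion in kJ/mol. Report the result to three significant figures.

ΔT = 55.44 − 22.80 = 32.64 °C
q_cal = C_cal × ΔT = 7.3 × 32.64 = 238.272 kJ
n = 14.4 / 342.3 = 0.04207 mol
q_rxn = −q_cal = -238.272 kJ
ΔH = -238.272 / 0.04207 = -5664 kJ/mol

ΔH = -5660 kJ/mol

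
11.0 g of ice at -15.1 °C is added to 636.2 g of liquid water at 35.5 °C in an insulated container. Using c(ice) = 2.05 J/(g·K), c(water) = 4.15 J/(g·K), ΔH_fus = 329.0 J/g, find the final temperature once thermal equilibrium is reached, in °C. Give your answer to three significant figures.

Heat to bring ice to 0 °C and melt it: q₁ = 11.0×2.05×15.1 + 11.0×329.0 = 3959.5 J
Heat the water can supply cooling to 0 °C: 636.2×4.15×35.5 = 93728.2 J > q₁, so all ice melts.
Energy balance: 636.2×4.15×(35.5 − T) = 3959.5 + 11.0×4.15×(T − 0)
2640.23(35.5 − T) = 3959.5 + 45.65 T
93728.2 − 3959.5 = 2685.88 T
T = 89768.7 / 2685.88 = 33.42 °C

T_f = 33.4 °C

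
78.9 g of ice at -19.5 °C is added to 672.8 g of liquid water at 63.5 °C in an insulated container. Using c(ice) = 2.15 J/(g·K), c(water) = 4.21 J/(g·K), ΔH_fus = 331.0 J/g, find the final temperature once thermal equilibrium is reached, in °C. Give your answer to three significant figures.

Heat to bring ice to 0 °C and melt it: q₁ = 78.9×2.15×19.5 + 78.9×331.0 = 29424 J
Heat the water can supply cooling to 0 °C: 672.8×4.21×63.5 = 179863 J > q₁, so all ice melts.
Energy balance: 672.8×4.21×(63.5 − T) = 29424 + 78.9×4.21×(T − 0)
2832.488(63.5 − T) = 29424 + 332.169 T
179863 − 29424 = 3164.657 T
T = 150439 / 3164.657 = 47.54 °C

T_f = 47.5 °C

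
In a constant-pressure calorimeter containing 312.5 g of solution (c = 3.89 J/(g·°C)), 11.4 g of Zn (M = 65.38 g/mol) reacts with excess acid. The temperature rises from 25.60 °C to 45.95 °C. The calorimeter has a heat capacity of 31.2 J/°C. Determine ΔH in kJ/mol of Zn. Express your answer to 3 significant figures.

ΔH = -146 kJ/mol

|ΔT| = |45.95 − 25.60| = 20.35 °C
|q_surr| = (312.5 × 3.89 + 31.2) × 20.35 = 1246.825 × 20.35 = 25373 J
n(Zn) = 11.4 / 65.38 = 0.17437 mol
Temperature rose, so q_rxn = −|q_surr| = -25.373 kJ
ΔH = q_rxn / n = -145.5 kJ/mol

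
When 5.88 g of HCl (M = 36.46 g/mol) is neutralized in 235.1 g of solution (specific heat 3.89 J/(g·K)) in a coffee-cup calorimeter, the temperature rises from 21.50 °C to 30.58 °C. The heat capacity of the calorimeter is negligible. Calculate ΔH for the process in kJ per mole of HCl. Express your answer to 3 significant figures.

ΔH = -51.5 kJ/mol

|ΔT| = |30.58 − 21.50| = 9.08 °C
|q_surr| = (235.1 × 3.89) × 9.08 = 914.539 × 9.08 = 8304 J
n(HCl) = 5.88 / 36.46 = 0.1613 mol
Temperature rose, so q_rxn = −|q_surr| = -8.304 kJ
ΔH = q_rxn / n = -51.48 kJ/mol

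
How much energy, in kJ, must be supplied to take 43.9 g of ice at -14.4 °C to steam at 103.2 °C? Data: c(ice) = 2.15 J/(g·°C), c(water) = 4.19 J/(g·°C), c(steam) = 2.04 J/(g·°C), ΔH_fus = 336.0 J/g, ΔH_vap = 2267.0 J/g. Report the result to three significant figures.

q1 (heat ice -14.4→0.0 °C): 43.9 × 2.15 × 14.4 = 1359 J
q2 (melt at 0 °C): 43.9 × 336.0 = 14750 J
q3 (heat water 0.0→100.0 °C): 43.9 × 4.19 × 100.0 = 18394 J
q4 (vaporize at 100 °C): 43.9 × 2267.0 = 99521 J
q5 (heat steam 100.0→103.2 °C): 43.9 × 2.04 × 3.2 = 287 J
Total: 1359 + 14750 + 18394 + 99521 + 287 = 134311 J = 134 kJ

q = 134 kJ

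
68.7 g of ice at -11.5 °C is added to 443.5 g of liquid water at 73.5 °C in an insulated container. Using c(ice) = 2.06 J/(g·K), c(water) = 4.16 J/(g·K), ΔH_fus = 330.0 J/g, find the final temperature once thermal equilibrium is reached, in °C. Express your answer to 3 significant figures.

T_f = 52.2 °C

Heat to bring ice to 0 °C and melt it: q₁ = 68.7×2.06×11.5 + 68.7×330.0 = 24299 J
Heat the water can supply cooling to 0 °C: 443.5×4.16×73.5 = 135605 J > q₁, so all ice melts.
Energy balance: 443.5×4.16×(73.5 − T) = 24299 + 68.7×4.16×(T − 0)
1844.96(73.5 − T) = 24299 + 285.792 T
135605 − 24299 = 2130.752 T
T = 111306 / 2130.752 = 52.24 °C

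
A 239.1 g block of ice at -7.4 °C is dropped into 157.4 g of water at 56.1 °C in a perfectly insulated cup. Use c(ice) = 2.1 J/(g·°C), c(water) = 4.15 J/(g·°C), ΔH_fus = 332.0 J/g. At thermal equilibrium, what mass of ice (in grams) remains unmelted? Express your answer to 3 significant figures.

Heat to warm all ice to 0 °C: 239.1×2.1×7.4 = 3715.6 J
Heat released by water cooling to 0 °C: 157.4×4.15×56.1 = 36645 J
36645 J < 3715.6 + 239.1×332.0 = 83096.8 J, so not all ice melts; final T = 0 °C.
Heat left for melting: 36645 − 3715.6 = 32929.4 J
Mass melted = 32929.4 / 332.0 = 99.18 g
Ice remaining = 239.1 − 99.18 = 139.92 g

m_ice remaining = 140 g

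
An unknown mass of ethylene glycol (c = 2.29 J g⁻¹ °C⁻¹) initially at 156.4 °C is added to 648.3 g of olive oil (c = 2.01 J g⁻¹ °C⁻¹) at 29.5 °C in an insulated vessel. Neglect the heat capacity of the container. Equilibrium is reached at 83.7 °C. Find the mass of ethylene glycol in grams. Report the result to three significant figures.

q_gained = (648.3 × 2.01) × (83.7 − 29.5) = 70630 J
q_lost = m × 2.29 × (156.4 − 83.7) = 166.483 m
m = 70630 / 166.483 = 424 g

m = 424 g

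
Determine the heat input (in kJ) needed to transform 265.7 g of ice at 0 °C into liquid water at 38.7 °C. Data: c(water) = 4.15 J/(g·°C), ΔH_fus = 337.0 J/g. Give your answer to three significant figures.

q1 (melt at 0 °C): 265.7 × 337.0 = 89541 J
q2 (heat water 0.0→38.7 °C): 265.7 × 4.15 × 38.7 = 42673 J
Total: 89541 + 42673 = 132214 J = 132 kJ

q = 132 kJ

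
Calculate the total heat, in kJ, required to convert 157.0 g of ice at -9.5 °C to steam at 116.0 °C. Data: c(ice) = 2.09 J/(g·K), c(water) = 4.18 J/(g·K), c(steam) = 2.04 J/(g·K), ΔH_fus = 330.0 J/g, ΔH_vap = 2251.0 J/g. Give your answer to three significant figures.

q1 (heat ice -9.5→0.0 °C): 157.0 × 2.09 × 9.5 = 3117 J
q2 (melt at 0 °C): 157.0 × 330.0 = 51810 J
q3 (heat water 0.0→100.0 °C): 157.0 × 4.18 × 100.0 = 65626 J
q4 (vaporize at 100 °C): 157.0 × 2251.0 = 353407 J
q5 (heat steam 100.0→116.0 °C): 157.0 × 2.04 × 16.0 = 5124 J
Total: 3117 + 51810 + 65626 + 353407 + 5124 = 479084 J = 479 kJ

q = 479 kJ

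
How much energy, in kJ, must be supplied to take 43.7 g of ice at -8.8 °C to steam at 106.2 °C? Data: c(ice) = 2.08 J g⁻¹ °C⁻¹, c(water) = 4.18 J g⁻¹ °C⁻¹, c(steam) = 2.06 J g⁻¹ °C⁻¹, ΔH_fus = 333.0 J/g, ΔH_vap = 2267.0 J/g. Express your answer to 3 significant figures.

q1 (heat ice -8.8→0.0 °C): 43.7 × 2.08 × 8.8 = 800 J
q2 (melt at 0 °C): 43.7 × 333.0 = 14552 J
q3 (heat water 0.0→100.0 °C): 43.7 × 4.18 × 100.0 = 18267 J
q4 (vaporize at 100 °C): 43.7 × 2267.0 = 99068 J
q5 (heat steam 100.0→106.2 °C): 43.7 × 2.06 × 6.2 = 558 J
Total: 800 + 14552 + 18267 + 99068 + 558 = 133245 J = 133 kJ

q = 133 kJ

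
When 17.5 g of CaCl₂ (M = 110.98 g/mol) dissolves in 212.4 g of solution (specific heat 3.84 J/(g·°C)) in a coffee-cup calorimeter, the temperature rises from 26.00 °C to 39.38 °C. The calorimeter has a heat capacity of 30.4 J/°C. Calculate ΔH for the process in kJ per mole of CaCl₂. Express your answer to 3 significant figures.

|ΔT| = |39.38 − 26.00| = 13.38 °C
|q_surr| = (212.4 × 3.84 + 30.4) × 13.38 = 846.016 × 13.38 = 11320 J
n(CaCl₂) = 17.5 / 110.98 = 0.1577 mol
Temperature rose, so q_rxn = −|q_surr| = -11.32 kJ
ΔH = q_rxn / n = -71.78 kJ/mol

ΔH = -71.8 kJ/mol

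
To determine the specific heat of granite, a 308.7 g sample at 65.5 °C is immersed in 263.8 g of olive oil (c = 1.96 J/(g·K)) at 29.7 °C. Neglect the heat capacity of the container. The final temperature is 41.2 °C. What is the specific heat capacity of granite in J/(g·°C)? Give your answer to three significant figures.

q_gained = (263.8 × 1.96) × (41.2 − 29.7) = 5946 J
q_lost = 308.7 × c × (65.5 − 41.2) = 7501.41 c
Set equal: c = 5946 / 7501.41 = 0.793 J/(g·°C)

c = 0.793 J/(g·°C)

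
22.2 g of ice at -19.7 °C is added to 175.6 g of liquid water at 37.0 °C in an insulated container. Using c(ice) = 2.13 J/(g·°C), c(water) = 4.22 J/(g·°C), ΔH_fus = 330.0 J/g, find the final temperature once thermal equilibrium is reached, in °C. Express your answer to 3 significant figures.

Heat to bring ice to 0 °C and melt it: q₁ = 22.2×2.13×19.7 + 22.2×330.0 = 8257.5 J
Heat the water can supply cooling to 0 °C: 175.6×4.22×37.0 = 27418.2 J > q₁, so all ice melts.
Energy balance: 175.6×4.22×(37.0 − T) = 8257.5 + 22.2×4.22×(T − 0)
741.032(37.0 − T) = 8257.5 + 93.684 T
27418.2 − 8257.5 = 834.716 T
T = 19160.7 / 834.716 = 22.95 °C

T_f = 23.0 °C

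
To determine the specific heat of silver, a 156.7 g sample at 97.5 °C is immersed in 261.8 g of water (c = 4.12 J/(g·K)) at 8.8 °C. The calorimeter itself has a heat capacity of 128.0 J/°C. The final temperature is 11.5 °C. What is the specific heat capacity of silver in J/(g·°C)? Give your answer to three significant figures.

q_gained = (261.8 × 4.12 + 128.0) × (11.5 − 8.8) = 3258 J
q_lost = 156.7 × c × (97.5 − 11.5) = 13476.2 c
Set equal: c = 3258 / 13476.2 = 0.242 J/(g·°C)

c = 0.242 J/(g·°C)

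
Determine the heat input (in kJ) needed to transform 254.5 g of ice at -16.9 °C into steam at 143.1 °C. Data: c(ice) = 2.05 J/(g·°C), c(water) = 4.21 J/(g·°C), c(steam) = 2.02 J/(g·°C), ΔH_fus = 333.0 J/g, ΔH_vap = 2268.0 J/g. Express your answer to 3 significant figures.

q = 800 kJ

q1 (heat ice -16.9→0.0 °C): 254.5 × 2.05 × 16.9 = 8817 J
q2 (melt at 0 °C): 254.5 × 333.0 = 84749 J
q3 (heat water 0.0→100.0 °C): 254.5 × 4.21 × 100.0 = 107145 J
q4 (vaporize at 100 °C): 254.5 × 2268.0 = 577206 J
q5 (heat steam 100.0→143.1 °C): 254.5 × 2.02 × 43.1 = 22157 J
Total: 8817 + 84749 + 107145 + 577206 + 22157 = 800074 J = 800 kJ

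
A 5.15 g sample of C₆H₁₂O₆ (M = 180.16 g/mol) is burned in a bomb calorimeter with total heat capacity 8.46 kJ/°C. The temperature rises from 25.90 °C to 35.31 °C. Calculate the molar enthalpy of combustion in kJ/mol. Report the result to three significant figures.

ΔT = 35.31 − 25.90 = 9.41 °C
q_cal = C_cal × ΔT = 8.46 × 9.41 = 79.6086 kJ
n = 5.15 / 180.16 = 0.02859 mol
q_rxn = −q_cal = -79.6086 kJ
ΔH = -79.6086 / 0.02859 = -2784 kJ/mol

ΔH = -2780 kJ/mol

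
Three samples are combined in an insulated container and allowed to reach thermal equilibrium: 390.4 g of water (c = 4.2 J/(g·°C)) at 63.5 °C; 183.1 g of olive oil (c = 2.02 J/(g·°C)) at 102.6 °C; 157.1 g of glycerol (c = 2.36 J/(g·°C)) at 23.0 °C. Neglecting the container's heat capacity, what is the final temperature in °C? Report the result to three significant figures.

Σ mᵢcᵢ(T − Tᵢ) = 0  ⇒  T = Σ mᵢcᵢTᵢ / Σ mᵢcᵢ
Σ mᵢcᵢ = 390.4×4.2 + 183.1×2.02 + 157.1×2.36 = 2380.298
Σ mᵢcᵢTᵢ = 1639.68×63.5 + 369.862×102.6 + 370.756×23.0 = 150590
T = 150590 / 2380.298 = 63.27 °C

T_f = 63.3 °C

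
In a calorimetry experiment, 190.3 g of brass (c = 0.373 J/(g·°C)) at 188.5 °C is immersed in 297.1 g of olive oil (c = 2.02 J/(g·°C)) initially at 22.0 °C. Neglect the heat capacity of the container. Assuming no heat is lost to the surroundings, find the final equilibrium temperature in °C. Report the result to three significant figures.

Heat lost by brass = heat gained by olive oil.
(190.3)(0.373)(188.5 − T) = (297.1)(2.02)(T − 22.0)
70.9819 (188.5 − T) = 600.142 (T − 22.0)
13380 − 70.9819 T = 600.142 T − 13203
26583 = 671.1239 T
T = 39.61 °C

T_f = 39.6 °C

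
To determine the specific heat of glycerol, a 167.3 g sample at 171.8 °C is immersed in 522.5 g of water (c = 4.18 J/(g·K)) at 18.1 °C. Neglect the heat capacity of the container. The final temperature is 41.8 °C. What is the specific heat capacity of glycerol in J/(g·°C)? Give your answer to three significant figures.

c = 2.38 J/(g·°C)

q_gained = (522.5 × 4.18) × (41.8 − 18.1) = 51760 J
q_lost = 167.3 × c × (171.8 − 41.8) = 21749 c
Set equal: c = 51760 / 21749 = 2.38 J/(g·°C)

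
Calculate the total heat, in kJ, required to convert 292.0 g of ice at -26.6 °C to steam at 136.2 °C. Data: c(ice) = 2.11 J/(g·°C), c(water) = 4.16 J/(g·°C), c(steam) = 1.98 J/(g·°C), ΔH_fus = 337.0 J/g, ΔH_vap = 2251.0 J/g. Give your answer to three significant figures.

q = 914 kJ

q1 (heat ice -26.6→0.0 °C): 292.0 × 2.11 × 26.6 = 16389 J
q2 (melt at 0 °C): 292.0 × 337.0 = 98404 J
q3 (heat water 0.0→100.0 °C): 292.0 × 4.16 × 100.0 = 121472 J
q4 (vaporize at 100 °C): 292.0 × 2251.0 = 657292 J
q5 (heat steam 100.0→136.2 °C): 292.0 × 1.98 × 36.2 = 20929 J
Total: 16389 + 98404 + 121472 + 657292 + 20929 = 914486 J = 914 kJ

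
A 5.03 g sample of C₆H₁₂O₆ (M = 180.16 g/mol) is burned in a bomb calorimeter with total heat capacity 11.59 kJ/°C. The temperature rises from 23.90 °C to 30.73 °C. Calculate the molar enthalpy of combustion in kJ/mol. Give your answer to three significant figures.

ΔH = -2840 kJ/mol

ΔT = 30.73 − 23.90 = 6.83 °C
q_cal = C_cal × ΔT = 11.59 × 6.83 = 79.1597 kJ
n = 5.03 / 180.16 = 0.02792 mol
q_rxn = −q_cal = -79.1597 kJ
ΔH = -79.1597 / 0.02792 = -2835 kJ/mol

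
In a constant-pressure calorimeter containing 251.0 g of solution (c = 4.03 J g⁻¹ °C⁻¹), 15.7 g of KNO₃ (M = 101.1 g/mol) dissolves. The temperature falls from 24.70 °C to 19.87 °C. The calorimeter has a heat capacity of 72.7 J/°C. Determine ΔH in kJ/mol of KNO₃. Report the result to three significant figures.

ΔH = 33.7 kJ/mol

|ΔT| = |19.87 − 24.70| = 4.83 °C
|q_surr| = (251.0 × 4.03 + 72.7) × 4.83 = 1084.23 × 4.83 = 5237 J
n(KNO₃) = 15.7 / 101.1 = 0.1553 mol
Temperature fell, so q_rxn = +|q_surr| = 5.237 kJ
ΔH = q_rxn / n = 33.72 kJ/mol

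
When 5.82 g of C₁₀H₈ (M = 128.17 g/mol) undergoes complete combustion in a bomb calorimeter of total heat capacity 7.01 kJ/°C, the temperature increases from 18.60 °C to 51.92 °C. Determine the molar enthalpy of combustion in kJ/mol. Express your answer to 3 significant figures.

ΔT = 51.92 − 18.60 = 33.32 °C
q_cal = C_cal × ΔT = 7.01 × 33.32 = 233.5732 kJ
n = 5.82 / 128.17 = 0.04541 mol
q_rxn = −q_cal = -233.5732 kJ
ΔH = -233.5732 / 0.04541 = -5144 kJ/mol

ΔH = -5140 kJ/mol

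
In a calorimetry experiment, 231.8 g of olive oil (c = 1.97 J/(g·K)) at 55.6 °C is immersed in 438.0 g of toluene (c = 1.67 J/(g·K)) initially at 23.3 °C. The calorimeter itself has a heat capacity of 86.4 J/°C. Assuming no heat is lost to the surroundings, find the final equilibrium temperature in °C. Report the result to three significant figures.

Heat lost by olive oil = heat gained by toluene + calorimeter.
(231.8)(1.97)(55.6 − T) = [(438.0)(1.67) + 86.4](T − 23.3)
456.646 (55.6 − T) = 817.86 (T − 23.3)
25390 − 456.646 T = 817.86 T − 19056
44446 = 1274.506 T
T = 34.87 °C

T_f = 34.9 °C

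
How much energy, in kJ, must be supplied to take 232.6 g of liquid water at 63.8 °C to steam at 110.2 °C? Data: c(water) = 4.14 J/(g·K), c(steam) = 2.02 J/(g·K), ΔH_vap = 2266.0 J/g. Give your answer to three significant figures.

q1 (heat water 63.8→100.0 °C): 232.6 × 4.14 × 36.2 = 34859 J
q2 (vaporize at 100 °C): 232.6 × 2266.0 = 527072 J
q3 (heat steam 100.0→110.2 °C): 232.6 × 2.02 × 10.2 = 4792 J
Total: 34859 + 527072 + 4792 = 566723 J = 567 kJ

q = 567 kJ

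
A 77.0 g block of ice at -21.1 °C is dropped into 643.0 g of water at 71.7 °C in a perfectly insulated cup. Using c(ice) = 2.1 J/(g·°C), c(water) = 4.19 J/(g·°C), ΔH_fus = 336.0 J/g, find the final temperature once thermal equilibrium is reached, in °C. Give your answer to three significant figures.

Heat to bring ice to 0 °C and melt it: q₁ = 77.0×2.1×21.1 + 77.0×336.0 = 29284 J
Heat the water can supply cooling to 0 °C: 643.0×4.19×71.7 = 193172 J > q₁, so all ice melts.
Energy balance: 643.0×4.19×(71.7 − T) = 29284 + 77.0×4.19×(T − 0)
2694.17(71.7 − T) = 29284 + 322.63 T
193172 − 29284 = 3016.80 T
T = 163888 / 3016.80 = 54.33 °C

T_f = 54.3 °C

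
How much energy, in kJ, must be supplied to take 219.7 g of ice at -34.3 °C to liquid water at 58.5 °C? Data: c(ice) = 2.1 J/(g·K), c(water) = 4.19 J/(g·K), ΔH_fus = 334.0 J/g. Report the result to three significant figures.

q1 (heat ice -34.3→0.0 °C): 219.7 × 2.1 × 34.3 = 15825 J
q2 (melt at 0 °C): 219.7 × 334.0 = 73380 J
q3 (heat water 0.0→58.5 °C): 219.7 × 4.19 × 58.5 = 53852 J
Total: 15825 + 73380 + 53852 = 143057 J = 143 kJ

q = 143 kJ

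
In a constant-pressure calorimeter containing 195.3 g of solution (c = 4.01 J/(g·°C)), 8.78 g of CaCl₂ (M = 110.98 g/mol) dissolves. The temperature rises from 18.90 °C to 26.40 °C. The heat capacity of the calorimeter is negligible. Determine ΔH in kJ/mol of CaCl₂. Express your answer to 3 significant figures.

|ΔT| = |26.40 − 18.90| = 7.50 °C
|q_surr| = (195.3 × 4.01) × 7.50 = 783.153 × 7.50 = 5873.6 J
n(CaCl₂) = 8.78 / 110.98 = 0.079113 mol
Temperature rose, so q_rxn = −|q_surr| = -5.8736 kJ
ΔH = q_rxn / n = -74.24 kJ/mol

ΔH = -74.2 kJ/mol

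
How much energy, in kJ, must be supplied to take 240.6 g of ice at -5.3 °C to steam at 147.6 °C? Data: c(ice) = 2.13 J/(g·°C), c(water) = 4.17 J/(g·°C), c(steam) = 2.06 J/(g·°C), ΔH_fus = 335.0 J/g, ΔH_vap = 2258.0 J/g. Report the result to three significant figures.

q = 751 kJ

q1 (heat ice -5.3→0.0 °C): 240.6 × 2.13 × 5.3 = 2716 J
q2 (melt at 0 °C): 240.6 × 335.0 = 80601 J
q3 (heat water 0.0→100.0 °C): 240.6 × 4.17 × 100.0 = 100330 J
q4 (vaporize at 100 °C): 240.6 × 2258.0 = 543275 J
q5 (heat steam 100.0→147.6 °C): 240.6 × 2.06 × 47.6 = 23592 J
Total: 2716 + 80601 + 100330 + 543275 + 23592 = 750514 J = 751 kJ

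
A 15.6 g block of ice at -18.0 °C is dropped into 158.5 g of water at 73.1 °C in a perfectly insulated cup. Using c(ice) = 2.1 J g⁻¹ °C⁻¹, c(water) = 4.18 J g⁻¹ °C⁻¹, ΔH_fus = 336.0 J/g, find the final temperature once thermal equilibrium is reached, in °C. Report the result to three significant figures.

Heat to bring ice to 0 °C and melt it: q₁ = 15.6×2.1×18.0 + 15.6×336.0 = 5831.3 J
Heat the water can supply cooling to 0 °C: 158.5×4.18×73.1 = 48430.9 J > q₁, so all ice melts.
Energy balance: 158.5×4.18×(73.1 − T) = 5831.3 + 15.6×4.18×(T − 0)
662.53(73.1 − T) = 5831.3 + 65.208 T
48430.9 − 5831.3 = 727.738 T
T = 42599.6 / 727.738 = 58.54 °C

T_f = 58.5 °C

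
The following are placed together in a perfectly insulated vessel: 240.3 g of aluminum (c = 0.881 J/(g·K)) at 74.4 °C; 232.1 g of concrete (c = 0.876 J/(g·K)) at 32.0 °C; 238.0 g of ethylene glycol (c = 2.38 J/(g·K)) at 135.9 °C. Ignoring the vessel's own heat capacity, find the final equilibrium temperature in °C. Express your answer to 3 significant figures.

T_f = 101 °C

Σ mᵢcᵢ(T − Tᵢ) = 0  ⇒  T = Σ mᵢcᵢTᵢ / Σ mᵢcᵢ
Σ mᵢcᵢ = 240.3×0.881 + 232.1×0.876 + 238.0×2.38 = 981.4639
Σ mᵢcᵢTᵢ = 211.7043×74.4 + 203.3196×32.0 + 566.44×135.9 = 99236
T = 99236 / 981.4639 = 101.1 °C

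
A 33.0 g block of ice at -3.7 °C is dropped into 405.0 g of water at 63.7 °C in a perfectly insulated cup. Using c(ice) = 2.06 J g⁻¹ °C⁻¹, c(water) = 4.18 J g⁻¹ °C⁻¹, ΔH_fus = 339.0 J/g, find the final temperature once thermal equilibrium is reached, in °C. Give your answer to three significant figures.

T_f = 52.7 °C

Heat to bring ice to 0 °C and melt it: q₁ = 33.0×2.06×3.7 + 33.0×339.0 = 11439 J
Heat the water can supply cooling to 0 °C: 405.0×4.18×63.7 = 107838 J > q₁, so all ice melts.
Energy balance: 405.0×4.18×(63.7 − T) = 11439 + 33.0×4.18×(T − 0)
1692.9(63.7 − T) = 11439 + 137.94 T
107838 − 11439 = 1830.84 T
T = 96399 / 1830.84 = 52.65 °C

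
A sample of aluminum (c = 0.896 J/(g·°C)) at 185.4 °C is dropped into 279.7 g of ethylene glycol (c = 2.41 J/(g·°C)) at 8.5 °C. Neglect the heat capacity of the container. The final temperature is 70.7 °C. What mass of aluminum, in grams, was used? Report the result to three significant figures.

m = 408 g

q_gained = (279.7 × 2.41) × (70.7 − 8.5) = 41930 J
q_lost = m × 0.896 × (185.4 − 70.7) = 102.7712 m
m = 41930 / 102.7712 = 408 g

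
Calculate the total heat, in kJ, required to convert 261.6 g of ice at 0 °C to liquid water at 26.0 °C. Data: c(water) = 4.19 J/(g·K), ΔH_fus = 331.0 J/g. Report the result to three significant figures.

q1 (melt at 0 °C): 261.6 × 331.0 = 86590 J
q2 (heat water 0.0→26.0 °C): 261.6 × 4.19 × 26.0 = 28499 J
Total: 86590 + 28499 = 115089 J = 115 kJ

q = 115 kJ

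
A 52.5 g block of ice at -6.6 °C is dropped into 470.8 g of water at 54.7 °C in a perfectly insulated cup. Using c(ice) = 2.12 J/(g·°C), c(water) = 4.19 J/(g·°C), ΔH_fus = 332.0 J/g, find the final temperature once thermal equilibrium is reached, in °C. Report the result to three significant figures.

Heat to bring ice to 0 °C and melt it: q₁ = 52.5×2.12×6.6 + 52.5×332.0 = 18165 J
Heat the water can supply cooling to 0 °C: 470.8×4.19×54.7 = 107904 J > q₁, so all ice melts.
Energy balance: 470.8×4.19×(54.7 − T) = 18165 + 52.5×4.19×(T − 0)
1972.652(54.7 − T) = 18165 + 219.975 T
107904 − 18165 = 2192.627 T
T = 89739 / 2192.627 = 40.93 °C

T_f = 40.9 °C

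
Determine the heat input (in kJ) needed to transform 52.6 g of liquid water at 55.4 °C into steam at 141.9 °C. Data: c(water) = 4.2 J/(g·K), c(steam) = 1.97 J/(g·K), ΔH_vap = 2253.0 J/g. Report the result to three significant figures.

q = 133 kJ

q1 (heat water 55.4→100.0 °C): 52.6 × 4.2 × 44.6 = 9853 J
q2 (vaporize at 100 °C): 52.6 × 2253.0 = 118508 J
q3 (heat steam 100.0→141.9 °C): 52.6 × 1.97 × 41.9 = 4342 J
Total: 9853 + 118508 + 4342 = 132703 J = 133 kJ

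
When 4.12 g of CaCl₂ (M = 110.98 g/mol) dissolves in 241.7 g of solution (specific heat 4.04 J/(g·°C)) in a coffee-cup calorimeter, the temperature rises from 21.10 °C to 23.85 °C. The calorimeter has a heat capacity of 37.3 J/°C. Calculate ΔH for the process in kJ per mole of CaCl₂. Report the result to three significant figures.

|ΔT| = |23.85 − 21.10| = 2.75 °C
|q_surr| = (241.7 × 4.04 + 37.3) × 2.75 = 1013.768 × 2.75 = 2788 J
n(CaCl₂) = 4.12 / 110.98 = 0.03712 mol
Temperature rose, so q_rxn = −|q_surr| = -2.788 kJ
ΔH = q_rxn / n = -75.11 kJ/mol

ΔH = -75.1 kJ/mol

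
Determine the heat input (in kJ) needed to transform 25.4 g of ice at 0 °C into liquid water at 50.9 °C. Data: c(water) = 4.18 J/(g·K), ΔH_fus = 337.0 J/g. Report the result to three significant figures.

q1 (melt at 0 °C): 25.4 × 337.0 = 8560 J
q2 (heat water 0.0→50.9 °C): 25.4 × 4.18 × 50.9 = 5404 J
Total: 8560 + 5404 = 13964 J = 14.0 kJ

q = 14.0 kJ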